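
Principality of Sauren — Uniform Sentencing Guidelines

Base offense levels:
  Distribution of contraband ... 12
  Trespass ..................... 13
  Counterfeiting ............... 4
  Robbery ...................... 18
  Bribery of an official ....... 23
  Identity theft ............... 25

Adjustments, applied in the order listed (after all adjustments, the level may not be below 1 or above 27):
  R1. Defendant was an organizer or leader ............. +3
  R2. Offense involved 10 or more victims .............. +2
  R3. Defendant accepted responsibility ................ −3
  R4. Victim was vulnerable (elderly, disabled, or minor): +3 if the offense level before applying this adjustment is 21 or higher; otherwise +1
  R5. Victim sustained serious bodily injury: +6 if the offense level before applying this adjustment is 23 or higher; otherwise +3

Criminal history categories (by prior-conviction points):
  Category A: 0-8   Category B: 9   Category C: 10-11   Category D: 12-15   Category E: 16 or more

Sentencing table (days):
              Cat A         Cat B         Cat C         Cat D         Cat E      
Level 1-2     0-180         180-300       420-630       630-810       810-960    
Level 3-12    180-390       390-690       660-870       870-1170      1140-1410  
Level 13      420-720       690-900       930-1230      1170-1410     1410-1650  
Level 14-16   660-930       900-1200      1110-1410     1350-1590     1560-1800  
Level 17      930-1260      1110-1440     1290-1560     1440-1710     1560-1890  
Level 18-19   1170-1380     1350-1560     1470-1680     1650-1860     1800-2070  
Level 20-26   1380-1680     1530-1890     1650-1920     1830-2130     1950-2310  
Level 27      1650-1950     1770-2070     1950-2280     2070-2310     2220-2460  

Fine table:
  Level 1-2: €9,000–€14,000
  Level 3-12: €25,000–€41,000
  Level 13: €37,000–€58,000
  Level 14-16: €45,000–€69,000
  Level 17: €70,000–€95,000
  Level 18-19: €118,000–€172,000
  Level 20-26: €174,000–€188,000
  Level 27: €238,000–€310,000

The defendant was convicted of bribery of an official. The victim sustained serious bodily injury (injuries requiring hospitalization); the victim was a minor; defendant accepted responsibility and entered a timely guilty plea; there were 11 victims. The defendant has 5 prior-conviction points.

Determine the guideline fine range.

Base offense level for bribery of an official: 23.
R1 does not apply.
R2 applies: 23 + 2 = 25.
R3 applies: 25 − 3 = 22.
R4 applies (level before this adjustment is 22 ≥ 21, so +3): 22 + 3 = 25.
R5 applies (level before this adjustment is 25 ≥ 23, so +6): 25 + 6 = 31.
Level 31 exceeds the maximum of 27; capped at 27.
Final offense level: 27.
Level 27 falls in the 27 band.
Fine table: Level 27 → €238,000–€310,000.

€238,000–€310,000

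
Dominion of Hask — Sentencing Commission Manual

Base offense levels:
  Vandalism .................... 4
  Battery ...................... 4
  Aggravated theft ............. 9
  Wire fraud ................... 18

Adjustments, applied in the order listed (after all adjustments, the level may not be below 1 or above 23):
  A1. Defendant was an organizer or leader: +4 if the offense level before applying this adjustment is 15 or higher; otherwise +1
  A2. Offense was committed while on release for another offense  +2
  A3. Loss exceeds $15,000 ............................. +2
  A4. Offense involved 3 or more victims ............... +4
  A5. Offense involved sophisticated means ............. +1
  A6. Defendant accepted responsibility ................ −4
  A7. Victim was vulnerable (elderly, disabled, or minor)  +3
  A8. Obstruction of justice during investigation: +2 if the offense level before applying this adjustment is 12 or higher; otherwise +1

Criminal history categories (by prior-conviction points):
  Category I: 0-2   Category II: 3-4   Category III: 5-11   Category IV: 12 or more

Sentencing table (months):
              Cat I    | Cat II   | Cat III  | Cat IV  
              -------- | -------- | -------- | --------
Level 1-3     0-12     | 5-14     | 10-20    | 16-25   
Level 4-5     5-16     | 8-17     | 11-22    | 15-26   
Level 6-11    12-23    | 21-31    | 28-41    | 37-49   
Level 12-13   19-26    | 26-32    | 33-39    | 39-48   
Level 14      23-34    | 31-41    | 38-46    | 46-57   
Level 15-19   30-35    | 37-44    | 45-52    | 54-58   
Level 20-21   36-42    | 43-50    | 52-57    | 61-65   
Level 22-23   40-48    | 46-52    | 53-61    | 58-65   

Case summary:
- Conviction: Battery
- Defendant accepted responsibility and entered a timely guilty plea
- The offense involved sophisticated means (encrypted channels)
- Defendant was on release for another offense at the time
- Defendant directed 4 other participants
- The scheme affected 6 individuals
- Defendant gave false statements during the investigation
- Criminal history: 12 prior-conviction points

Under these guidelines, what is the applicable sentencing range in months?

Base offense level for battery: 4.
A1 applies (level before this adjustment is 4 < 15, so +1): 4 + 1 = 5.
A2 applies: 5 + 2 = 7.
A3 does not apply.
A4 applies: 7 + 4 = 11.
A5 applies: 11 + 1 = 12.
A6 applies: 12 − 4 = 8.
A8 applies (level before this adjustment is 8 < 12, so +1): 8 + 1 = 9.
Final offense level: 9.
Criminal history: 12 prior points → Category IV (12+).
Level 9 falls in the 6-11 band.
Grid: Level 6-11 × Category IV = 37-49 months.

37-49 months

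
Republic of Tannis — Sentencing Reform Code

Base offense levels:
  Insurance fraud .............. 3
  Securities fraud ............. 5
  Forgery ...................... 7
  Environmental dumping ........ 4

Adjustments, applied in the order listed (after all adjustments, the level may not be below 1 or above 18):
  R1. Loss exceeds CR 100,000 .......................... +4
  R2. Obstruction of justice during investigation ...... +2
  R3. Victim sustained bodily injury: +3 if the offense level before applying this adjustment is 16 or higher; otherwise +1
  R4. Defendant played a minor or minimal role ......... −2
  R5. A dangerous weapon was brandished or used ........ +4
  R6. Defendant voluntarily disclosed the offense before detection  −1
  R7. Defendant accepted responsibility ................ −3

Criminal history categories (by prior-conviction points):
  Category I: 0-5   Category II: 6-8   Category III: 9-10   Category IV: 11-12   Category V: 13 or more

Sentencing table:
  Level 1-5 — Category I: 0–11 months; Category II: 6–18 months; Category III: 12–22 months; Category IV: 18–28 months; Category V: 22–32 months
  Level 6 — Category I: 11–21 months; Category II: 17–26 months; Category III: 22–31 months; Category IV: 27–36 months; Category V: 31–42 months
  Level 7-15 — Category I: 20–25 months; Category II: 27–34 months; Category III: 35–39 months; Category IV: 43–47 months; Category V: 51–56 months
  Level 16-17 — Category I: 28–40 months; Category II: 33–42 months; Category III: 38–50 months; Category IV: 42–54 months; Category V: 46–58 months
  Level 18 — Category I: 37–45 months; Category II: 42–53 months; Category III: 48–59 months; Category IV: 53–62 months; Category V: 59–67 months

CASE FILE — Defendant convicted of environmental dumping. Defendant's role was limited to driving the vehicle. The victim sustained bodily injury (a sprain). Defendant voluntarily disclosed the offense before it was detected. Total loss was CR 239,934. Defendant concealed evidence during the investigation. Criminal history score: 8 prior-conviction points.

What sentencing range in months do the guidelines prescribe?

Base offense level for environmental dumping: 4.
R1 applies: 4 + 4 = 8.
R2 applies: 8 + 2 = 10.
R3 applies (level before this adjustment is 10 < 16, so +1): 10 + 1 = 11.
R4 applies: 11 − 2 = 9.
R6 applies: 9 − 1 = 8.
R7 does not apply.
Final offense level: 8.
Criminal history: 8 prior points → Category II (6-8).
Level 8 falls in the 7-15 band.
Grid: Level 7-15 × Category II = 27-34 months.

27-34 months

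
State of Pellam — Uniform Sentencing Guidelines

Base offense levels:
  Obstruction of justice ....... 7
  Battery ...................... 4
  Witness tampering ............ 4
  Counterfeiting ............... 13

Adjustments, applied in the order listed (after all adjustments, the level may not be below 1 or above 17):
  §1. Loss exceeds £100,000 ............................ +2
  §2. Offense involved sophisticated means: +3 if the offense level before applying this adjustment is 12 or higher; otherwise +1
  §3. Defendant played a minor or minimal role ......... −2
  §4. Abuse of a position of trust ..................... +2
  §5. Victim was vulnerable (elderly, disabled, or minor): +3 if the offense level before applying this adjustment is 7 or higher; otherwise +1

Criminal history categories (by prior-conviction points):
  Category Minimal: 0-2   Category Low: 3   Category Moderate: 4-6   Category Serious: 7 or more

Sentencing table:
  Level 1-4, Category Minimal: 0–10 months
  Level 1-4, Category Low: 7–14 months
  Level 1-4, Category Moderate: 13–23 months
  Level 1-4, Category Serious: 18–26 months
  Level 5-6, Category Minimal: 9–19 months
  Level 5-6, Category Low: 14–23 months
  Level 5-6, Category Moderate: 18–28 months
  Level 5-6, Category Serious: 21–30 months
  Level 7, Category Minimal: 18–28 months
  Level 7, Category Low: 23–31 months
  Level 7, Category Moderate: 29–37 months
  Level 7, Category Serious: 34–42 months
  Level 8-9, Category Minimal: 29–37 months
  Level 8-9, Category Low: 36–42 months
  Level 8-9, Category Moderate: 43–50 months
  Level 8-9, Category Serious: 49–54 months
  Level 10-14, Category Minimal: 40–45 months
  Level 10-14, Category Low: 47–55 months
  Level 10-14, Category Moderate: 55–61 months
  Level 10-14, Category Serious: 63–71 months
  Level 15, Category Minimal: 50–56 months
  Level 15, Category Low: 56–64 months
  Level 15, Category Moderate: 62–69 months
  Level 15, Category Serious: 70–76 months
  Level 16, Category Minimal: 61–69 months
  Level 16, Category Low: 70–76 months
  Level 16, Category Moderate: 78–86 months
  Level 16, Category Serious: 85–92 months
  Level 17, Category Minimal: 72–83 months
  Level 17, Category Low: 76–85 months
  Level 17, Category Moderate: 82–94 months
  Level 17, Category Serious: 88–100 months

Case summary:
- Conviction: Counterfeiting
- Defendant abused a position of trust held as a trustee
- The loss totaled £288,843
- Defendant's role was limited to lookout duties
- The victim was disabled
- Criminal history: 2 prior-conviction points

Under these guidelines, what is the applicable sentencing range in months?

Base offense level for counterfeiting: 13.
§1 applies: 13 + 2 = 15.
§3 applies: 15 − 2 = 13.
§4 applies: 13 + 2 = 15.
§5 applies (level before this adjustment is 15 ≥ 7, so +3): 15 + 3 = 18.
Level 18 exceeds the maximum of 17; capped at 17.
Final offense level: 17.
Criminal history: 2 prior points → Category Minimal (0-2).
Level 17 falls in the 17 band.
Grid: Level 17 × Category Minimal = 72-83 months.

72-83 months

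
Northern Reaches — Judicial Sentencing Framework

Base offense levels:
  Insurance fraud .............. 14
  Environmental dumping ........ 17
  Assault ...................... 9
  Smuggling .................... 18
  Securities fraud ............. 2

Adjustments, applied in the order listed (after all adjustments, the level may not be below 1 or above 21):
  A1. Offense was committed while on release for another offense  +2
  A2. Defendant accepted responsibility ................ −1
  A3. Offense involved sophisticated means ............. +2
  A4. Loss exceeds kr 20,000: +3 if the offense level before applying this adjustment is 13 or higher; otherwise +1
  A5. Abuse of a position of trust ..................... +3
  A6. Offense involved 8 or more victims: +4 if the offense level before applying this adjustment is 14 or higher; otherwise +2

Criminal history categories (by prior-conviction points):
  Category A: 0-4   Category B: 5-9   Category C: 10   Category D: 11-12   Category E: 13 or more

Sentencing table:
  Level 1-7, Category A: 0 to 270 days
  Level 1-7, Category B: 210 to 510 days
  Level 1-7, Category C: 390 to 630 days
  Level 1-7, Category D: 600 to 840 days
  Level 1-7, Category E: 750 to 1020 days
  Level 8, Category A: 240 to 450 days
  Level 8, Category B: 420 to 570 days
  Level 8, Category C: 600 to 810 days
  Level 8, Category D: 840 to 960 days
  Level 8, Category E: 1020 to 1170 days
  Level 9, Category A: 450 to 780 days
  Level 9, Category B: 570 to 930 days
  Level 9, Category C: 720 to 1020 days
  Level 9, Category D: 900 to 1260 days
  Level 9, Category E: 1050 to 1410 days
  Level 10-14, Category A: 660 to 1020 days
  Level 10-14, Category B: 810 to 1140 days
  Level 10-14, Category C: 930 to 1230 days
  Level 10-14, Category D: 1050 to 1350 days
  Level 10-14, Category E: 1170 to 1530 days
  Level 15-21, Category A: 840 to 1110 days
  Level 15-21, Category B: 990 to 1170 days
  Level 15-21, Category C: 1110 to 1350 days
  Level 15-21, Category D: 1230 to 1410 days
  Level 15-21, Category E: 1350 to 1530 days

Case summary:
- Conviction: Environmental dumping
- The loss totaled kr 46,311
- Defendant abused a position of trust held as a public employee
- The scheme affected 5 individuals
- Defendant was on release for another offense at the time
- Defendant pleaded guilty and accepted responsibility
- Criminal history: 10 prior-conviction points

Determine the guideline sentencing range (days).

Base offense level for environmental dumping: 17.
A1 applies: 17 + 2 = 19.
A2 applies: 19 − 1 = 18.
A3 does not apply.
A4 applies (level before this adjustment is 18 ≥ 13, so +3): 18 + 3 = 21.
A5 applies: 21 + 3 = 24.
Level 24 exceeds the maximum of 21; capped at 21.
Final offense level: 21.
Criminal history: 10 prior points → Category C (10).
Level 21 falls in the 15-21 band.
Grid: Level 15-21 × Category C = 1110-1350 days.

1110-1350 days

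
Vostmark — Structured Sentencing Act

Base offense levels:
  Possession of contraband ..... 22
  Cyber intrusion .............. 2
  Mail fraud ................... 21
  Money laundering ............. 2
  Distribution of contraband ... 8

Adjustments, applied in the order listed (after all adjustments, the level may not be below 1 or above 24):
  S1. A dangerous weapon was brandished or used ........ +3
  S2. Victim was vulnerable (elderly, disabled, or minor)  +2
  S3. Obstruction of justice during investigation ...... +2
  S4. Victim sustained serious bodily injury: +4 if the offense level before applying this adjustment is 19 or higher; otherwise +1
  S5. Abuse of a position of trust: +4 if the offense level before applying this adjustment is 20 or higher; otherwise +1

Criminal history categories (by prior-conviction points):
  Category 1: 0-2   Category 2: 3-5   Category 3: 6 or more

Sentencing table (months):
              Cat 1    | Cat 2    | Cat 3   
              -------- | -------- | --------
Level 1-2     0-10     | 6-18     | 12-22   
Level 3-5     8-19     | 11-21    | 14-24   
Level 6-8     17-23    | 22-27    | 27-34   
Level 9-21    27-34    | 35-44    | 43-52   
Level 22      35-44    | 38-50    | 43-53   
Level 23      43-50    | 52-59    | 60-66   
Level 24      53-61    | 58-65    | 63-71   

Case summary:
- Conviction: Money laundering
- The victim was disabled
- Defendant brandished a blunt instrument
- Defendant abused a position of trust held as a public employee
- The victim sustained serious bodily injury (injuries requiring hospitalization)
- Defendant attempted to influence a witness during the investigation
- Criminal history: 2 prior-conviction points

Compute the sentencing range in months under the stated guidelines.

Base offense level for money laundering: 2.
S1 applies: 2 + 3 = 5.
S2 applies: 5 + 2 = 7.
S3 applies: 7 + 2 = 9.
S4 applies (level before this adjustment is 9 < 19, so +1): 9 + 1 = 10.
S5 applies (level before this adjustment is 10 < 20, so +1): 10 + 1 = 11.
Final offense level: 11.
Criminal history: 2 prior points → Category 1 (0-2).
Level 11 falls in the 9-21 band.
Grid: Level 9-21 × Category 1 = 27-34 months.

27-34 months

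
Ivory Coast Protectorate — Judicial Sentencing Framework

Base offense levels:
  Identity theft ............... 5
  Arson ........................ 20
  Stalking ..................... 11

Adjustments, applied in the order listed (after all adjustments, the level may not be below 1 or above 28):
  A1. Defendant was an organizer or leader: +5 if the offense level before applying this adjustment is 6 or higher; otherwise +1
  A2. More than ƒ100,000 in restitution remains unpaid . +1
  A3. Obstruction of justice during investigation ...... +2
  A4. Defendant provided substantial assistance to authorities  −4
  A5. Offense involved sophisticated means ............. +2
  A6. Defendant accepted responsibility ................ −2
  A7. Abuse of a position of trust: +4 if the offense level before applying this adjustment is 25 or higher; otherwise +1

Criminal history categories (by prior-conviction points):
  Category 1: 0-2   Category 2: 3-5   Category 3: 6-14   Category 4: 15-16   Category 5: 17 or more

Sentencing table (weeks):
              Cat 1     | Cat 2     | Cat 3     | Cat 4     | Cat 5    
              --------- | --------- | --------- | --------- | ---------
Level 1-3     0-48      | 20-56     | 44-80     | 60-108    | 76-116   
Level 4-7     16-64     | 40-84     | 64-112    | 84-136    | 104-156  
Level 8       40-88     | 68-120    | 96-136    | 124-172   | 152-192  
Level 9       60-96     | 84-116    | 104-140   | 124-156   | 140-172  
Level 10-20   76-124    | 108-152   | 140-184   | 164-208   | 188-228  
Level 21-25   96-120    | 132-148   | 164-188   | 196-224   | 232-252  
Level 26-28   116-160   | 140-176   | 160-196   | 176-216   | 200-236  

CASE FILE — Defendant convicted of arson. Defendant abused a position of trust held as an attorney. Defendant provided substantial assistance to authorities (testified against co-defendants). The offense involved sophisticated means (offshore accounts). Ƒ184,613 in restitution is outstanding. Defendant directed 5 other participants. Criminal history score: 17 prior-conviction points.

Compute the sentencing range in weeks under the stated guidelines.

Base offense level for arson: 20.
A1 applies (level before this adjustment is 20 ≥ 6, so +5): 20 + 5 = 25.
A2 applies: 25 + 1 = 26.
A3 does not apply.
A4 applies: 26 − 4 = 22.
A5 applies: 22 + 2 = 24.
A7 applies (level before this adjustment is 24 < 25, so +1): 24 + 1 = 25.
Final offense level: 25.
Criminal history: 17 prior points → Category 5 (17+).
Level 25 falls in the 21-25 band.
Grid: Level 21-25 × Category 5 = 232-252 weeks.

232-252 weeks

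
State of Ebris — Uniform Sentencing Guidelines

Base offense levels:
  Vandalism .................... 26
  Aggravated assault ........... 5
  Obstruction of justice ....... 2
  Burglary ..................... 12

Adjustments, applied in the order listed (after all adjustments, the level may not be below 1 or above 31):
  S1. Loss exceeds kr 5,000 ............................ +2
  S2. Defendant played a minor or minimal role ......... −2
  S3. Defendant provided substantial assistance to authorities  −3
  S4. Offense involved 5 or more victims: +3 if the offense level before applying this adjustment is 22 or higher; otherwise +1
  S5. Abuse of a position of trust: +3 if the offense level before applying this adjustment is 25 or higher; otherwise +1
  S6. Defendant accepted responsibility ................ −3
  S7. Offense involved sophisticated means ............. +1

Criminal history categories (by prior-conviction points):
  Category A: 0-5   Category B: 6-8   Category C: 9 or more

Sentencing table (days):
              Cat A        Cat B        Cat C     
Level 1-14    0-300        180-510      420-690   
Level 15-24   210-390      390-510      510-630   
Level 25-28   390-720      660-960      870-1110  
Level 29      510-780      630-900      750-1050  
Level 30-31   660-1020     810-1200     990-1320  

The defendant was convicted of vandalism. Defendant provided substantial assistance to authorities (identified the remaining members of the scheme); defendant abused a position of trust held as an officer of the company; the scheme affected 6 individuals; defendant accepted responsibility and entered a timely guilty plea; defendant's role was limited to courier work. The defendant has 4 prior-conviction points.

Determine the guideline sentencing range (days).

Base offense level for vandalism: 26.
S2 applies: 26 − 2 = 24.
S3 applies: 24 − 3 = 21.
S4 applies (level before this adjustment is 21 < 22, so +1): 21 + 1 = 22.
S5 applies (level before this adjustment is 22 < 25, so +1): 22 + 1 = 23.
S6 applies: 23 − 3 = 20.
S7 does not apply.
Final offense level: 20.
Criminal history: 4 prior points → Category A (0-5).
Level 20 falls in the 15-24 band.
Grid: Level 15-24 × Category A = 210-390 days.

210-390 days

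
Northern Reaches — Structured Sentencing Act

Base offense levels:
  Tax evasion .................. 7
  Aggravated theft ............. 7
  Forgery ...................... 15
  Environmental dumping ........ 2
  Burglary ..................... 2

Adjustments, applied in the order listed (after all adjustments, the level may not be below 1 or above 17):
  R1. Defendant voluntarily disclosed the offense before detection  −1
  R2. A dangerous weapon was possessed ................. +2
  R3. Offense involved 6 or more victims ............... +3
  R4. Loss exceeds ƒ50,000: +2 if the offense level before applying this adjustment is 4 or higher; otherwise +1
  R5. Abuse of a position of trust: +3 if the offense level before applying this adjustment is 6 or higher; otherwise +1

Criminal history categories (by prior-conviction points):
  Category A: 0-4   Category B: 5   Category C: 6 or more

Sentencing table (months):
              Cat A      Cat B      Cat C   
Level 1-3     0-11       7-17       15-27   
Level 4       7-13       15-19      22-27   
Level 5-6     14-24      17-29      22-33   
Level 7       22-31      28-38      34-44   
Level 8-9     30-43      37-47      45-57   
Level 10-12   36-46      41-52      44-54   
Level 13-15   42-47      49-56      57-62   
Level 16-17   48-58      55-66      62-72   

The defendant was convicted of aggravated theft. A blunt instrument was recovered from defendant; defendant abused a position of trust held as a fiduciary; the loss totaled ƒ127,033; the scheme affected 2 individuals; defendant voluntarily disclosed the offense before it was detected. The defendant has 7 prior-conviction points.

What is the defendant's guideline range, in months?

Base offense level for aggravated theft: 7.
R1 applies: 7 − 1 = 6.
R2 applies: 6 + 2 = 8.
R3 does not apply.
R4 applies (level before this adjustment is 8 ≥ 4, so +2): 8 + 2 = 10.
R5 applies (level before this adjustment is 10 ≥ 6, so +3): 10 + 3 = 13.
Final offense level: 13.
Criminal history: 7 prior points → Category C (6+).
Level 13 falls in the 13-15 band.
Grid: Level 13-15 × Category C = 57-62 months.

57-62 months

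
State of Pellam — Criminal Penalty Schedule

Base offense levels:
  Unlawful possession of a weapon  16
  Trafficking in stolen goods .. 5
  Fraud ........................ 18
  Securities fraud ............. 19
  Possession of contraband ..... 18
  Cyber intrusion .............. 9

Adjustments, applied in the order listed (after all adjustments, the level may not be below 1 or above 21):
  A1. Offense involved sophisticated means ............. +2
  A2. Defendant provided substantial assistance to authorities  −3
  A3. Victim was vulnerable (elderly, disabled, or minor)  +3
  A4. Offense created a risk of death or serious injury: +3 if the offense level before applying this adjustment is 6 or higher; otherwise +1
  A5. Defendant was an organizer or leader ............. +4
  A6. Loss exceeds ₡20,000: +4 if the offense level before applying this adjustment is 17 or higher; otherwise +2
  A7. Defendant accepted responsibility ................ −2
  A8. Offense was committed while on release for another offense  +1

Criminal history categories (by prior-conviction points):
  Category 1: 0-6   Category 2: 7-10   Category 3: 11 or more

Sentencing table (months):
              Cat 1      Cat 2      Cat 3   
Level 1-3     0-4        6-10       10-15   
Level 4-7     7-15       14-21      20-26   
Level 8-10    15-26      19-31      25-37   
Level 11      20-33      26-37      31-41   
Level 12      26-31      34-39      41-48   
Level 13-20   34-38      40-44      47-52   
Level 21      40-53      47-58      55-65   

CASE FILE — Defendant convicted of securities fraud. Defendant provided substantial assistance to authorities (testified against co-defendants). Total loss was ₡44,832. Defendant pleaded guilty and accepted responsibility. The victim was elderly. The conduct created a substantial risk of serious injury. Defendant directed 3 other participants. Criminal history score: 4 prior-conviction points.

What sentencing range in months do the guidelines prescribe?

40-53 months

Base offense level for securities fraud: 19.
A2 applies: 19 − 3 = 16.
A3 applies: 16 + 3 = 19.
A4 applies (level before this adjustment is 19 ≥ 6, so +3): 19 + 3 = 22.
A5 applies: 22 + 4 = 26.
A6 applies (level before this adjustment is 26 ≥ 17, so +4): 26 + 4 = 30.
A7 applies: 30 − 2 = 28.
A8 does not apply.
Level 28 exceeds the maximum of 21; capped at 21.
Final offense level: 21.
Criminal history: 4 prior points → Category 1 (0-6).
Level 21 falls in the 21 band.
Grid: Level 21 × Category 1 = 40-53 months.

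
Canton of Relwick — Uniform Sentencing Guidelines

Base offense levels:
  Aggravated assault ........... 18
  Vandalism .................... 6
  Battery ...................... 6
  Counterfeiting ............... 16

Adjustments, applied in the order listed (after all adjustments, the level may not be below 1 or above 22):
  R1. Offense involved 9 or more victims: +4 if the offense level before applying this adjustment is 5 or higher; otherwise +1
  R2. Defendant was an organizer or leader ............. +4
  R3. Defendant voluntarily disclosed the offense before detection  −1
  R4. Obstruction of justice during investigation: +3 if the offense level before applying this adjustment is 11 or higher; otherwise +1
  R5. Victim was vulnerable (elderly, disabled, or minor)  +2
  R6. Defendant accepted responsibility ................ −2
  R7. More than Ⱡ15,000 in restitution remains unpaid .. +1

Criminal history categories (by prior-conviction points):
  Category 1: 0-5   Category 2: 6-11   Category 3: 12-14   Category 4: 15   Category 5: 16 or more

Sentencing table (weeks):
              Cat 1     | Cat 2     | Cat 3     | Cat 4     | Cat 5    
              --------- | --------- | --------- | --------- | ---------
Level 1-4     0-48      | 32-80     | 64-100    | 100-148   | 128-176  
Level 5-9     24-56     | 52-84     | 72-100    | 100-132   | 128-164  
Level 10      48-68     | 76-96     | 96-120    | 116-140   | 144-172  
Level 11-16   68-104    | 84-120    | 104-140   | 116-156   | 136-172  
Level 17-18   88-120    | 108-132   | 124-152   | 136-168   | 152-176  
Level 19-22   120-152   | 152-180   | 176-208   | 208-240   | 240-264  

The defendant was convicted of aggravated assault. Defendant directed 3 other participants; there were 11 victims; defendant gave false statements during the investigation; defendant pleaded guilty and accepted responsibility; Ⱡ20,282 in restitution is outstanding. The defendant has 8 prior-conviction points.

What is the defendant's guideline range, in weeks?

Base offense level for aggravated assault: 18.
R1 applies (level before this adjustment is 18 ≥ 5, so +4): 18 + 4 = 22.
R2 applies: 22 + 4 = 26.
R3 does not apply.
R4 applies (level before this adjustment is 26 ≥ 11, so +3): 26 + 3 = 29.
R6 applies: 29 − 2 = 27.
R7 applies: 27 + 1 = 28.
Level 28 exceeds the maximum of 22; capped at 22.
Final offense level: 22.
Criminal history: 8 prior points → Category 2 (6-11).
Level 22 falls in the 19-22 band.
Grid: Level 19-22 × Category 2 = 152-180 weeks.

152-180 weeks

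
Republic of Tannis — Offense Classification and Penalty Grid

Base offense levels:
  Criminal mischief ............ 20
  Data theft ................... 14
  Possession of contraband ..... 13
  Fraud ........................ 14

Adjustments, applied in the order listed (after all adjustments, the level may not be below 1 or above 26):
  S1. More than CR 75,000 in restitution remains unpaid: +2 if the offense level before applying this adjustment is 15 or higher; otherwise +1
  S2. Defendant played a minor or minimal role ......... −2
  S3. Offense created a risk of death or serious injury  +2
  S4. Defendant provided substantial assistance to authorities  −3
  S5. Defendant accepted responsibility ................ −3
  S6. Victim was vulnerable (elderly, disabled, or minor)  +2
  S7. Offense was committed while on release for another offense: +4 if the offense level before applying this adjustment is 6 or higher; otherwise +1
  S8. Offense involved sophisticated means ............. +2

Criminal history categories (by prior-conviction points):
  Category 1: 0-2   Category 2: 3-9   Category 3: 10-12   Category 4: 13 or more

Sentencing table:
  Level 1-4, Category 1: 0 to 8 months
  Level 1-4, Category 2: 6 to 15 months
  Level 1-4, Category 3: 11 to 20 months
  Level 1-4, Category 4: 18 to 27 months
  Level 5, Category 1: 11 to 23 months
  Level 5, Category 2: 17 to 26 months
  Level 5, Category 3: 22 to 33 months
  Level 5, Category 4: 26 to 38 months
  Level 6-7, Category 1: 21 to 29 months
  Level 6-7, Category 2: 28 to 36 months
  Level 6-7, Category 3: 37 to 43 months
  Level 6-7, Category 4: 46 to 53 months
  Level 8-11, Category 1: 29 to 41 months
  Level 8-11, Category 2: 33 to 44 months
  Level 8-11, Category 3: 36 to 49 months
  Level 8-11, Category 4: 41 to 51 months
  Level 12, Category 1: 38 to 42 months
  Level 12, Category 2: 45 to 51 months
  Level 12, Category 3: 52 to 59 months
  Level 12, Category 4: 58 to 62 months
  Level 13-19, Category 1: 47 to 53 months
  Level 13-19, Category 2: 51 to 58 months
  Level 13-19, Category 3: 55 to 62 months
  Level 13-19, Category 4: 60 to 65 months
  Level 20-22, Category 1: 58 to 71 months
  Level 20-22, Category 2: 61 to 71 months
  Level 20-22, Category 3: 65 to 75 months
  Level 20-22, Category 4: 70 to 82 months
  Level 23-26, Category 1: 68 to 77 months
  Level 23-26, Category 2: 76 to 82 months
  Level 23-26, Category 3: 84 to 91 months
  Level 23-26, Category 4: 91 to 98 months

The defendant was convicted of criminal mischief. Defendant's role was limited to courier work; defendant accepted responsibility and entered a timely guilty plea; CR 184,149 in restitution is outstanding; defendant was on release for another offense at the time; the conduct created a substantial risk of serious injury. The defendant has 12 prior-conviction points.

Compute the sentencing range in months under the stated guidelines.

84-91 months

Base offense level for criminal mischief: 20.
S1 applies (level before this adjustment is 20 ≥ 15, so +2): 20 + 2 = 22.
S2 applies: 22 − 2 = 20.
S3 applies: 20 + 2 = 22.
S4 does not apply.
S5 applies: 22 − 3 = 19.
S7 applies (level before this adjustment is 19 ≥ 6, so +4): 19 + 4 = 23.
S8 does not apply.
Final offense level: 23.
Criminal history: 12 prior points → Category 3 (10-12).
Level 23 falls in the 23-26 band.
Grid: Level 23-26 × Category 3 = 84-91 months.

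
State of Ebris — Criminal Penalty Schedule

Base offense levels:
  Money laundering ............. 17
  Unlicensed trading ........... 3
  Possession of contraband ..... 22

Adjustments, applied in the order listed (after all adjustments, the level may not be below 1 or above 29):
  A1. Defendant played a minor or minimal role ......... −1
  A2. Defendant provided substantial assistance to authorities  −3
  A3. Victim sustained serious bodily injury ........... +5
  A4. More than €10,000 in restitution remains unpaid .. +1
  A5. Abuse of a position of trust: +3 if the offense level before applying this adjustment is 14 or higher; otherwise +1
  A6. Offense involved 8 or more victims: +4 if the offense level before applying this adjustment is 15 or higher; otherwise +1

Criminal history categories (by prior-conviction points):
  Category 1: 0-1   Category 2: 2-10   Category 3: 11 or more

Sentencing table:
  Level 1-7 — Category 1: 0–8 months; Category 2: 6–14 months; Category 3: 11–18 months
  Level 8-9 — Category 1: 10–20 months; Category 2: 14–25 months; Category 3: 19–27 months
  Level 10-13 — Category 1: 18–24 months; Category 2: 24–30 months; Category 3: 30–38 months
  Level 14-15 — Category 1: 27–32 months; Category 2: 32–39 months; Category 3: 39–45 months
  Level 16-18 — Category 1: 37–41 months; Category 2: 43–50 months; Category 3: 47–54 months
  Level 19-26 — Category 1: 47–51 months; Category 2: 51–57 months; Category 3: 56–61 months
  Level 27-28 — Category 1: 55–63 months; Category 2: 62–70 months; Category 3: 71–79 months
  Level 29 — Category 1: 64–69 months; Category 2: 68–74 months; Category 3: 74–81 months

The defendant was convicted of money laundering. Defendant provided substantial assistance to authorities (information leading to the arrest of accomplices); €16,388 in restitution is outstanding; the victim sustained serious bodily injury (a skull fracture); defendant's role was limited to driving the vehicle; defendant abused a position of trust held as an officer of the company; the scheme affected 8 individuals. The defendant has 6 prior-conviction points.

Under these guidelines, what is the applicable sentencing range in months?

Base offense level for money laundering: 17.
A1 applies: 17 − 1 = 16.
A2 applies: 16 − 3 = 13.
A3 applies: 13 + 5 = 18.
A4 applies: 18 + 1 = 19.
A5 applies (level before this adjustment is 19 ≥ 14, so +3): 19 + 3 = 22.
A6 applies (level before this adjustment is 22 ≥ 15, so +4): 22 + 4 = 26.
Final offense level: 26.
Criminal history: 6 prior points → Category 2 (2-10).
Level 26 falls in the 19-26 band.
Grid: Level 19-26 × Category 2 = 51-57 months.

51-57 months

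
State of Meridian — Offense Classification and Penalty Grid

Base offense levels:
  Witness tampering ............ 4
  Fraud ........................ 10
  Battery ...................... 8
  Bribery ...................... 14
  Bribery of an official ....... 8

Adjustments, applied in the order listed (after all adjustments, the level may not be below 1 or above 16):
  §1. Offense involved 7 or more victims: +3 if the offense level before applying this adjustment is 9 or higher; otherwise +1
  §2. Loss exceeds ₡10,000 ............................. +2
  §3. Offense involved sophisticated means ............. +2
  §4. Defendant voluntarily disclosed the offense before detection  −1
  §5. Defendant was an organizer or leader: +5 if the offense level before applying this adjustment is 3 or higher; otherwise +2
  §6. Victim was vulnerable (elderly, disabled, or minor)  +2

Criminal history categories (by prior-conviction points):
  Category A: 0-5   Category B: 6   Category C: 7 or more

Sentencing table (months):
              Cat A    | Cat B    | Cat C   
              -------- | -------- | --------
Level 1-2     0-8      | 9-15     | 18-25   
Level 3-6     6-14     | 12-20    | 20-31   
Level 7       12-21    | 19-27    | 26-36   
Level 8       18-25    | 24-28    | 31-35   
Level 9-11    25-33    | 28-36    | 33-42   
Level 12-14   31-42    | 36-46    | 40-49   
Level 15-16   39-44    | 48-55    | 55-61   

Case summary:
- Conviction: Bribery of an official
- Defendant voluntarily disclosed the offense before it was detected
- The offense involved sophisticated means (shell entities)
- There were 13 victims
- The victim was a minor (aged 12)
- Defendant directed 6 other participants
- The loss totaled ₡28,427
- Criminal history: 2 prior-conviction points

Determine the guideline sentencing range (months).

39-44 months

Base offense level for bribery of an official: 8.
§1 applies (level before this adjustment is 8 < 9, so +1): 8 + 1 = 9.
§2 applies: 9 + 2 = 11.
§3 applies: 11 + 2 = 13.
§4 applies: 13 − 1 = 12.
§5 applies (level before this adjustment is 12 ≥ 3, so +5): 12 + 5 = 17.
§6 applies: 17 + 2 = 19.
Level 19 exceeds the maximum of 16; capped at 16.
Final offense level: 16.
Criminal history: 2 prior points → Category A (0-5).
Level 16 falls in the 15-16 band.
Grid: Level 15-16 × Category A = 39-44 months.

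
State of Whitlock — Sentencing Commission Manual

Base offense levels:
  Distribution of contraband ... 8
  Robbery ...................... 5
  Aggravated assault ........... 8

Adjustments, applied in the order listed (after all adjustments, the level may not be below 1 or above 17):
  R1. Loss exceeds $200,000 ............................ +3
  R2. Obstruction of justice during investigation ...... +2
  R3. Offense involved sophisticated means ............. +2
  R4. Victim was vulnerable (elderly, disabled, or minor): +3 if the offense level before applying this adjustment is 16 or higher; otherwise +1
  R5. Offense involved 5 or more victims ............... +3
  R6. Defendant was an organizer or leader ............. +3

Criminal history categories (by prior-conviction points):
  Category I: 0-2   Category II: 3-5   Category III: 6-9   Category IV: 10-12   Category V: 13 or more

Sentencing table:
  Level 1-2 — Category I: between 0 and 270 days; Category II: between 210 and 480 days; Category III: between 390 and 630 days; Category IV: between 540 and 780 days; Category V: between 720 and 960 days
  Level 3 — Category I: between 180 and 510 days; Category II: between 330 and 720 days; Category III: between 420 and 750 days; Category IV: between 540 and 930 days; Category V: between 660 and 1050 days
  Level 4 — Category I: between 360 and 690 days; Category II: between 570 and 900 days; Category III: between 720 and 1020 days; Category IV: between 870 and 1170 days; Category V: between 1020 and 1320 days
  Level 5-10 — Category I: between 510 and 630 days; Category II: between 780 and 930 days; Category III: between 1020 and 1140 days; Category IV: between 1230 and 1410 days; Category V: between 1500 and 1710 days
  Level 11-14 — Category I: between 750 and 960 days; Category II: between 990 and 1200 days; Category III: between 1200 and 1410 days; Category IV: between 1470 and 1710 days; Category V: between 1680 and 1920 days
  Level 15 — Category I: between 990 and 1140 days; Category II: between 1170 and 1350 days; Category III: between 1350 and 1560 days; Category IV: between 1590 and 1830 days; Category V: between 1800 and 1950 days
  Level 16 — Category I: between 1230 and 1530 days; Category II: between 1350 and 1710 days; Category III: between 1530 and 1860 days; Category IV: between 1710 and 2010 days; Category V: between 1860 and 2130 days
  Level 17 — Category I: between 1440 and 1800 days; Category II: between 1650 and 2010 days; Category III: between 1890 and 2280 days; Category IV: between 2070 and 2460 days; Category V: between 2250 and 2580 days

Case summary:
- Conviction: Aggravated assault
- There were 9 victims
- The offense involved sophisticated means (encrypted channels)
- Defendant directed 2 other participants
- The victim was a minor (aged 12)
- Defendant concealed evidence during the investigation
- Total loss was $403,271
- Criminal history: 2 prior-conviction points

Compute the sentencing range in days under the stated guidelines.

Base offense level for aggravated assault: 8.
R1 applies: 8 + 3 = 11.
R2 applies: 11 + 2 = 13.
R3 applies: 13 + 2 = 15.
R4 applies (level before this adjustment is 15 < 16, so +1): 15 + 1 = 16.
R5 applies: 16 + 3 = 19.
R6 applies: 19 + 3 = 22.
Level 22 exceeds the maximum of 17; capped at 17.
Final offense level: 17.
Criminal history: 2 prior points → Category I (0-2).
Level 17 falls in the 17 band.
Grid: Level 17 × Category I = 1440-1800 days.

1440-1800 days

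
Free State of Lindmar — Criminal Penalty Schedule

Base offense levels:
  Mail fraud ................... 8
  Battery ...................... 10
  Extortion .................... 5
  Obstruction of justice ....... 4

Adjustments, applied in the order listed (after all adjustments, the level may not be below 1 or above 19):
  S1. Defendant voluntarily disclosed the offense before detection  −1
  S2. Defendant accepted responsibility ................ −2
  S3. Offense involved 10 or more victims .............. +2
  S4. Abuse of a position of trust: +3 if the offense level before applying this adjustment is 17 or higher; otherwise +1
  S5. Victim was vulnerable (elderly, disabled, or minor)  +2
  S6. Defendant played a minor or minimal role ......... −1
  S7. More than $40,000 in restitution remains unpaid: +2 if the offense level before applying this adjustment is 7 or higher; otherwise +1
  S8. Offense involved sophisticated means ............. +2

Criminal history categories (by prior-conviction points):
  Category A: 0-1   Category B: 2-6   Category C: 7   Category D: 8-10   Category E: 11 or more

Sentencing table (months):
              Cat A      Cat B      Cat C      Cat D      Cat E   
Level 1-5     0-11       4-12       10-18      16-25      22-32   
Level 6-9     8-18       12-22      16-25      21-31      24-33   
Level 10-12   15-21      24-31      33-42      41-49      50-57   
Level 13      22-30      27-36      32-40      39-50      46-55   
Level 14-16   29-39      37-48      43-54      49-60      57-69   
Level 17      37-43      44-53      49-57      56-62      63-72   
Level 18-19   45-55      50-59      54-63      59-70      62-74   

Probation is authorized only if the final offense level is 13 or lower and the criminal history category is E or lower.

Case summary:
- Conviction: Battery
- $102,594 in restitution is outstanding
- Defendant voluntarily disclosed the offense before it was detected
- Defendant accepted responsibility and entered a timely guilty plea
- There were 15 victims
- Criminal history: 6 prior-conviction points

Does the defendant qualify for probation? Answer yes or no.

Yes

Base offense level for battery: 10.
S1 applies: 10 − 1 = 9.
S2 applies: 9 − 2 = 7.
S3 applies: 7 + 2 = 9.
S5 does not apply.
S7 applies (level before this adjustment is 9 ≥ 7, so +2): 9 + 2 = 11.
Final offense level: 11.
Criminal history: 6 prior points → Category B (2-6).
Level 11 falls in the 10-12 band.
Grid: Level 10-12 × Category B = 24-31 months.
Probation check: level 11 ≤ 13 and category B ≤ E → eligible.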